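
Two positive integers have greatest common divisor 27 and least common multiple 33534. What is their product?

For any two positive integers, gcd × lcm = product = 27 × 33534 = 905418.

905418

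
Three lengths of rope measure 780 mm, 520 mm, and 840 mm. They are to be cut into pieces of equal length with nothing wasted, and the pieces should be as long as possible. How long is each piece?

20 mm

Each piece length must divide every original length, so the longest possible is gcd(780, 520, 840).
780 = 2^2 × 3 × 5 × 13
520 = 2^3 × 5 × 13
840 = 2^3 × 3 × 5 × 7
gcd(780, 520, 840) = 2^2 × 5 = 20.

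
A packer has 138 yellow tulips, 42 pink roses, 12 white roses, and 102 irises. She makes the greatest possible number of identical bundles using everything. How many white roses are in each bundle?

2

Number of bundles = gcd(138, 42, 12, 102).
138 = 2 × 3 × 23
42 = 2 × 3 × 7
12 = 2^2 × 3
102 = 2 × 3 × 17
gcd(138, 42, 12, 102) = 2 × 3 = 6.
white roses per bundle = 12 / 6 = 2.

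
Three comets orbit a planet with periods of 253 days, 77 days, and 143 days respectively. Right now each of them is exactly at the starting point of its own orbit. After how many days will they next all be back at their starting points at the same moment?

23023 days

The first simultaneous occurrence is after LCM of the individual periods.
253 = 11 × 23
77 = 7 × 11
143 = 11 × 13
LCM(253, 77, 143) = 7 × 11 × 13 × 23 = 23023.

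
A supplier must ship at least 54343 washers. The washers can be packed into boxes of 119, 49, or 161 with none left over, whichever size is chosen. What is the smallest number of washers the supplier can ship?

The number of washers must be a common multiple of 119, 49, and 161, so a multiple of their LCM.
119 = 7 × 17
49 = 7^2
161 = 7 × 23
LCM(119, 49, 161) = 7^2 × 17 × 23 = 19159.
Smallest multiple of 19159 that is ≥ 54343: ⌈54343/19159⌉ × 19159 = 3 × 19159 = 57477.

57477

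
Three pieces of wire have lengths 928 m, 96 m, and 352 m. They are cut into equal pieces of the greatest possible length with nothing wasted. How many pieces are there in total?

43

Piece length = gcd(928, 96, 352).
928 = 2^5 × 29
96 = 2^5 × 3
352 = 2^5 × 11
gcd(928, 96, 352) = 2^5 = 32.
Total pieces = 928/32 + 96/32 + 352/32 = 29 + 3 + 11 = 43.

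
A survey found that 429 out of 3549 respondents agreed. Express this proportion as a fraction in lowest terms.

429 = 3 × 11 × 13
3549 = 3 × 7 × 13^2
gcd(429, 3549) = 3 × 13 = 39.
Divide numerator and denominator by 39: 429/3549 = 11/91.

11/91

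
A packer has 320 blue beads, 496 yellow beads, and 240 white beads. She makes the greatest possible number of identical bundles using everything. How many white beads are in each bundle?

Number of bundles = gcd(320, 496, 240).
320 = 2^6 × 5
496 = 2^4 × 31
240 = 2^4 × 3 × 5
gcd(320, 496, 240) = 2^4 = 16.
white beads per bundle = 240 / 16 = 15.

15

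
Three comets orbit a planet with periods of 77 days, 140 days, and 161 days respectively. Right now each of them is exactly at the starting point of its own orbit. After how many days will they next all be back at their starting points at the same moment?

35420 days

The first simultaneous occurrence is after LCM of the individual periods.
77 = 7 × 11
140 = 2^2 × 5 × 7
161 = 7 × 23
LCM(77, 140, 161) = 2^2 × 5 × 7 × 11 × 23 = 35420.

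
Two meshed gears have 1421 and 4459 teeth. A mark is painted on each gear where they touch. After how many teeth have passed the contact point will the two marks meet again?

129311 teeth

The first simultaneous occurrence is after LCM of the individual periods.
1421 = 7^2 × 29
4459 = 7^3 × 13
LCM(1421, 4459) = 7^3 × 13 × 29 = 129311.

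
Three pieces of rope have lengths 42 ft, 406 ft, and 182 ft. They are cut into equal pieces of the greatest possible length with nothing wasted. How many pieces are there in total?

45

Piece length = gcd(42, 406, 182).
42 = 2 × 3 × 7
406 = 2 × 7 × 29
182 = 2 × 7 × 13
gcd(42, 406, 182) = 2 × 7 = 14.
Total pieces = 42/14 + 406/14 + 182/14 = 3 + 29 + 13 = 45.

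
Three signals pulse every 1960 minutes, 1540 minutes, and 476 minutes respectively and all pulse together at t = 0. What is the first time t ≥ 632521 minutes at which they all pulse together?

733040 minutes

Joint pulses occur at multiples of LCM(1960, 1540, 476).
1960 = 2^3 × 5 × 7^2
1540 = 2^2 × 5 × 7 × 11
476 = 2^2 × 7 × 17
LCM(1960, 1540, 476) = 2^3 × 5 × 7^2 × 11 × 17 = 366520.
Smallest multiple of 366520 that is ≥ 632521: ⌈632521/366520⌉ × 366520 = 2 × 366520 = 733040.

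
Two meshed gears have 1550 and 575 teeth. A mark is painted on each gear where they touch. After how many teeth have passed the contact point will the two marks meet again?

We need the least common multiple of the intervals.
1550 = 2 × 5^2 × 31
575 = 5^2 × 23
LCM(1550, 575) = 2 × 5^2 × 23 × 31 = 35650.

35650 teeth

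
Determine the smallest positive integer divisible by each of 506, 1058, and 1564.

506 = 2 × 11 × 23
1058 = 2 × 23^2
1564 = 2^2 × 17 × 23
LCM(506, 1058, 1564) = 2^2 × 11 × 17 × 23^2 = 395692.

395692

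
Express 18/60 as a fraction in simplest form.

3/10

18 = 2 × 3^2
60 = 2^2 × 3 × 5
gcd(18, 60) = 2 × 3 = 6.
Divide numerator and denominator by 6: 18/60 = 3/10.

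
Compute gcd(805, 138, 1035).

805 = 5 × 7 × 23
138 = 2 × 3 × 23
1035 = 3^2 × 5 × 23
gcd(805, 138, 1035) = 23.

23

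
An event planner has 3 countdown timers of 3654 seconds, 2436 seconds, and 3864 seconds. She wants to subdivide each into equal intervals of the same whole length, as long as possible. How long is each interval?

The interval must divide each timer length; the longest such is the gcd.
3654 = 2 × 3^2 × 7 × 29
2436 = 2^2 × 3 × 7 × 29
3864 = 2^3 × 3 × 7 × 23
gcd(3654, 2436, 3864) = 2 × 3 × 7 = 42.

42 seconds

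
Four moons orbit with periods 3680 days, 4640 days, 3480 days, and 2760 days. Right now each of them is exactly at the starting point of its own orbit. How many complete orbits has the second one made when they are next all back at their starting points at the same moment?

The first common completion time is the LCM of the periods.
3680 = 2^5 × 5 × 23
4640 = 2^5 × 5 × 29
3480 = 2^3 × 3 × 5 × 29
2760 = 2^3 × 3 × 5 × 23
LCM(3680, 4640, 3480, 2760) = 2^5 × 3 × 5 × 23 × 29 = 320160.
Orbits for period 4640: 320160 / 4640 = 69.

69 orbits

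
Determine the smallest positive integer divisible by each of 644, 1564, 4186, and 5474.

644 = 2^2 × 7 × 23
1564 = 2^2 × 17 × 23
4186 = 2 × 7 × 13 × 23
5474 = 2 × 7 × 17 × 23
LCM(644, 1564, 4186, 5474) = 2^2 × 7 × 13 × 17 × 23 = 142324.

142324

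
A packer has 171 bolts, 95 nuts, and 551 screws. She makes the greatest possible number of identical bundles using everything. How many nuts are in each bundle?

5

Number of bundles = gcd(171, 95, 551).
171 = 3^2 × 19
95 = 5 × 19
551 = 19 × 29
gcd(171, 95, 551) = 19.
nuts per bundle = 95 / 19 = 5.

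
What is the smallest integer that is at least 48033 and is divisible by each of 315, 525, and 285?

59850

The integer must be a common multiple of 315, 525, and 285, so a multiple of their LCM.
315 = 3^2 × 5 × 7
525 = 3 × 5^2 × 7
285 = 3 × 5 × 19
LCM(315, 525, 285) = 3^2 × 5^2 × 7 × 19 = 29925.
Smallest multiple of 29925 that is ≥ 48033: ⌈48033/29925⌉ × 29925 = 2 × 29925 = 59850.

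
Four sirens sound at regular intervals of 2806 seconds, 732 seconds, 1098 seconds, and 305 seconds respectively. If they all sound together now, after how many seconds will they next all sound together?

We need the least common multiple of the intervals.
2806 = 2 × 23 × 61
732 = 2^2 × 3 × 61
1098 = 2 × 3^2 × 61
305 = 5 × 61
LCM(2806, 732, 1098, 305) = 2^2 × 3^2 × 5 × 23 × 61 = 252540.

252540 seconds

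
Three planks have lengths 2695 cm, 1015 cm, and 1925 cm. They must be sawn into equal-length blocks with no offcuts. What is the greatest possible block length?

35 cm

This is the greatest common divisor of 2695, 1015, and 1925.
2695 = 5 × 7^2 × 11
1015 = 5 × 7 × 29
1925 = 5^2 × 7 × 11
gcd(2695, 1015, 1925) = 5 × 7 = 35.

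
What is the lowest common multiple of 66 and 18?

66 = 2 × 3 × 11
18 = 2 × 3^2
LCM(66, 18) = 2 × 3^2 × 11 = 198.

198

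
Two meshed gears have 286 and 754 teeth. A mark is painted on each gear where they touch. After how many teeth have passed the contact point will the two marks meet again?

8294 teeth

They coincide at every common multiple of the periods; the first is the LCM.
286 = 2 × 11 × 13
754 = 2 × 13 × 29
LCM(286, 754) = 2 × 11 × 13 × 29 = 8294.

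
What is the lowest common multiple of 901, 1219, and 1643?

642413

901 = 17 × 53
1219 = 23 × 53
1643 = 31 × 53
LCM(901, 1219, 1643) = 17 × 23 × 31 × 53 = 642413.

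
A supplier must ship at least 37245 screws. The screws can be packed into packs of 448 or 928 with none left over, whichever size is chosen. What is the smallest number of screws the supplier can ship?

38976

The number of screws must be a common multiple of 448 and 928, so a multiple of their LCM.
448 = 2^6 × 7
928 = 2^5 × 29
LCM(448, 928) = 2^6 × 7 × 29 = 12992.
Smallest multiple of 12992 that is ≥ 37245: ⌈37245/12992⌉ × 12992 = 3 × 12992 = 38976.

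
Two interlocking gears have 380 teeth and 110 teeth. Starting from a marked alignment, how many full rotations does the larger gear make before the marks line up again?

All finish a whole number of cycles simultaneously at t = LCM of the periods.
380 = 2^2 × 5 × 19
110 = 2 × 5 × 11
LCM(380, 110) = 2^2 × 5 × 11 × 19 = 4180.
Rotations for period 380: 4180 / 380 = 11.

11 rotations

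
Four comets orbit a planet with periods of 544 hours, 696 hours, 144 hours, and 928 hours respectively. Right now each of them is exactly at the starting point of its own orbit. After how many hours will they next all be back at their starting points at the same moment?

141984 hours

We need the least common multiple of the intervals.
544 = 2^5 × 17
696 = 2^3 × 3 × 29
144 = 2^4 × 3^2
928 = 2^5 × 29
LCM(544, 696, 144, 928) = 2^5 × 3^2 × 17 × 29 = 141984.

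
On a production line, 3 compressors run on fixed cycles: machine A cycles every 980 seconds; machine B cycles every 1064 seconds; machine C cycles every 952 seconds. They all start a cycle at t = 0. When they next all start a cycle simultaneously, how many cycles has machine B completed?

595 cycles

All finish a whole number of cycles simultaneously at t = LCM of the periods.
980 = 2^2 × 5 × 7^2
1064 = 2^3 × 7 × 19
952 = 2^3 × 7 × 17
LCM(980, 1064, 952) = 2^3 × 5 × 7^2 × 17 × 19 = 633080.
Cycles for period 1064: 633080 / 1064 = 595.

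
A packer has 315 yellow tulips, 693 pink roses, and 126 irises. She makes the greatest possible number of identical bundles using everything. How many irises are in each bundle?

2

Number of bundles = gcd(315, 693, 126).
315 = 3^2 × 5 × 7
693 = 3^2 × 7 × 11
126 = 2 × 3^2 × 7
gcd(315, 693, 126) = 3^2 × 7 = 63.
irises per bundle = 126 / 63 = 2.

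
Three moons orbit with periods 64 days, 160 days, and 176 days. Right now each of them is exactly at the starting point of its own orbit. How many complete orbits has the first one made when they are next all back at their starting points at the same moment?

They are all back at their starting positions together after one LCM of the periods.
64 = 2^6
160 = 2^5 × 5
176 = 2^4 × 11
LCM(64, 160, 176) = 2^6 × 5 × 11 = 3520.
Orbits for period 64: 3520 / 64 = 55.

55 orbits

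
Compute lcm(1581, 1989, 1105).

1581 = 3 × 17 × 31
1989 = 3^2 × 13 × 17
1105 = 5 × 13 × 17
LCM(1581, 1989, 1105) = 3^2 × 5 × 13 × 17 × 31 = 308295.

308295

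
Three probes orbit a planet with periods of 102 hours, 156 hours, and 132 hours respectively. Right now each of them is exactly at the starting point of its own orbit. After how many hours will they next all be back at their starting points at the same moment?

We need the least common multiple of the intervals.
102 = 2 × 3 × 17
156 = 2^2 × 3 × 13
132 = 2^2 × 3 × 11
LCM(102, 156, 132) = 2^2 × 3 × 11 × 13 × 17 = 29172.

29172 hours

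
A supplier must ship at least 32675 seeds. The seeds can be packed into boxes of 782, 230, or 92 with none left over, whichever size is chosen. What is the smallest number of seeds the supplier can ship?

The number of seeds must be a common multiple of 782, 230, and 92, so a multiple of their LCM.
782 = 2 × 17 × 23
230 = 2 × 5 × 23
92 = 2^2 × 23
LCM(782, 230, 92) = 2^2 × 5 × 17 × 23 = 7820.
Smallest multiple of 7820 that is ≥ 32675: ⌈32675/7820⌉ × 7820 = 5 × 7820 = 39100.

39100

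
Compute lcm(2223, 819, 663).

2223 = 3^2 × 13 × 19
819 = 3^2 × 7 × 13
663 = 3 × 13 × 17
LCM(2223, 819, 663) = 3^2 × 7 × 13 × 17 × 19 = 264537.

264537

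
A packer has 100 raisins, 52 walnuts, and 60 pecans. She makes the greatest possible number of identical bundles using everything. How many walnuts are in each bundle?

Number of bundles = gcd(100, 52, 60).
100 = 2^2 × 5^2
52 = 2^2 × 13
60 = 2^2 × 3 × 5
gcd(100, 52, 60) = 2^2 = 4.
walnuts per bundle = 52 / 4 = 13.

13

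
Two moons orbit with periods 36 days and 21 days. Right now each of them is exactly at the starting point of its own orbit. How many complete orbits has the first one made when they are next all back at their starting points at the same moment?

7 orbits

The first common completion time is the LCM of the periods.
36 = 2^2 × 3^2
21 = 3 × 7
LCM(36, 21) = 2^2 × 3^2 × 7 = 252.
Orbits for period 36: 252 / 36 = 7.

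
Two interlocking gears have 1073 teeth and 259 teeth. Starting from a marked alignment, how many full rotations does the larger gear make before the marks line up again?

7 rotations

They are all back at their starting positions together after one LCM of the periods.
1073 = 29 × 37
259 = 7 × 37
LCM(1073, 259) = 7 × 29 × 37 = 7511.
Rotations for period 1073: 7511 / 1073 = 7.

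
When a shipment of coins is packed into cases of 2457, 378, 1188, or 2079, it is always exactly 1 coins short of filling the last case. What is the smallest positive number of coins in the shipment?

Being 1 short of a full case of size k means N ≡ −1 (mod k), i.e. N + 1 is a multiple of each size.
2457 = 3^3 × 7 × 13
378 = 2 × 3^3 × 7
1188 = 2^2 × 3^3 × 11
2079 = 3^3 × 7 × 11
LCM(2457, 378, 1188, 2079) = 2^2 × 3^3 × 7 × 11 × 13 = 108108.
Smallest positive N is 108108 − 1 = 108107.

108107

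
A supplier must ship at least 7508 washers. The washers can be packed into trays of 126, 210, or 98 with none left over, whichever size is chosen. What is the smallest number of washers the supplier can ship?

8820

The number of washers must be a common multiple of 126, 210, and 98, so a multiple of their LCM.
126 = 2 × 3^2 × 7
210 = 2 × 3 × 5 × 7
98 = 2 × 7^2
LCM(126, 210, 98) = 2 × 3^2 × 5 × 7^2 = 4410.
Smallest multiple of 4410 that is ≥ 7508: ⌈7508/4410⌉ × 4410 = 2 × 4410 = 8820.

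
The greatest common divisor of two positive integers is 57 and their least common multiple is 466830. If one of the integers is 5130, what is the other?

For two integers, gcd × lcm = product, so the other is (57 × 466830) / 5130 = 26609310 / 5130 = 5187.

5187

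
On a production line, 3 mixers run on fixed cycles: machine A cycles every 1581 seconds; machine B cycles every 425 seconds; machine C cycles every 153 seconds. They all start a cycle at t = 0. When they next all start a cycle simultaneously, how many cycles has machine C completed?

They are all back at their starting positions together after one LCM of the periods.
1581 = 3 × 17 × 31
425 = 5^2 × 17
153 = 3^2 × 17
LCM(1581, 425, 153) = 3^2 × 5^2 × 17 × 31 = 118575.
Cycles for period 153: 118575 / 153 = 775.

775 cycles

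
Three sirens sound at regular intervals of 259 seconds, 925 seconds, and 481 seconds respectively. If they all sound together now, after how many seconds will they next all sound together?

They coincide at every common multiple of the periods; the first is the LCM.
259 = 7 × 37
925 = 5^2 × 37
481 = 13 × 37
LCM(259, 925, 481) = 5^2 × 7 × 13 × 37 = 84175.

84175 seconds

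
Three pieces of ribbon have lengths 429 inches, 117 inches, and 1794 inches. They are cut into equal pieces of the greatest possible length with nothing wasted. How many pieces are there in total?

Piece length = gcd(429, 117, 1794).
429 = 3 × 11 × 13
117 = 3^2 × 13
1794 = 2 × 3 × 13 × 23
gcd(429, 117, 1794) = 3 × 13 = 39.
Total pieces = 429/39 + 117/39 + 1794/39 = 11 + 3 + 46 = 60.

60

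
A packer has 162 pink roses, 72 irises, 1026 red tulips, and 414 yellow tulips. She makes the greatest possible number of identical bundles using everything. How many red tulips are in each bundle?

Number of bundles = gcd(162, 72, 1026, 414).
162 = 2 × 3^4
72 = 2^3 × 3^2
1026 = 2 × 3^3 × 19
414 = 2 × 3^2 × 23
gcd(162, 72, 1026, 414) = 2 × 3^2 = 18.
red tulips per bundle = 1026 / 18 = 57.

57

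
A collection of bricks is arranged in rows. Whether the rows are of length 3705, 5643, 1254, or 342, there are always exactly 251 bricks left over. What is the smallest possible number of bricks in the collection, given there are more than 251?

733841

N − 251 must be a common multiple of 3705, 5643, 1254, and 342.
3705 = 3 × 5 × 13 × 19
5643 = 3^3 × 11 × 19
1254 = 2 × 3 × 11 × 19
342 = 2 × 3^2 × 19
LCM(3705, 5643, 1254, 342) = 2 × 3^3 × 5 × 11 × 13 × 19 = 733590.
Smallest N > 251 is LCM + 251 = 733590 + 251 = 733841.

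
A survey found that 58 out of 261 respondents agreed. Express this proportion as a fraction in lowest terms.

2/9

58 = 2 × 29
261 = 3^2 × 29
gcd(58, 261) = 29.
Divide numerator and denominator by 29: 58/261 = 2/9.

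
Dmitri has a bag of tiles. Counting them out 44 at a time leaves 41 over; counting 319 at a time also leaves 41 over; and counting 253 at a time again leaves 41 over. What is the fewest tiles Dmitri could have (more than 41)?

N − 41 must be a common multiple of 44, 319, and 253.
44 = 2^2 × 11
319 = 11 × 29
253 = 11 × 23
LCM(44, 319, 253) = 2^2 × 11 × 23 × 29 = 29348.
Smallest N > 41 is LCM + 41 = 29348 + 41 = 29389.

29389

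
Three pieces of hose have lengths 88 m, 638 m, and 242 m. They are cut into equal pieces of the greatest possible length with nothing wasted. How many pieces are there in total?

44

Piece length = gcd(88, 638, 242).
88 = 2^3 × 11
638 = 2 × 11 × 29
242 = 2 × 11^2
gcd(88, 638, 242) = 2 × 11 = 22.
Total pieces = 88/22 + 638/22 + 242/22 = 4 + 29 + 11 = 44.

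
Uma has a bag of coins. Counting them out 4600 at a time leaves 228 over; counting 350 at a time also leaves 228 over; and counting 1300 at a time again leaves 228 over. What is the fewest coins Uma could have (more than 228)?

N − 228 must be a common multiple of 4600, 350, and 1300.
4600 = 2^3 × 5^2 × 23
350 = 2 × 5^2 × 7
1300 = 2^2 × 5^2 × 13
LCM(4600, 350, 1300) = 2^3 × 5^2 × 7 × 13 × 23 = 418600.
Smallest N > 228 is LCM + 228 = 418600 + 228 = 418828.

418828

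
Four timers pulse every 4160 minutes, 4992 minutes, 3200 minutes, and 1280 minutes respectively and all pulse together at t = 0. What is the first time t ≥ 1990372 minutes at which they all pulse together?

Joint pulses occur at multiples of LCM(4160, 4992, 3200, 1280).
4160 = 2^6 × 5 × 13
4992 = 2^7 × 3 × 13
3200 = 2^7 × 5^2
1280 = 2^8 × 5
LCM(4160, 4992, 3200, 1280) = 2^8 × 3 × 5^2 × 13 = 249600.
Smallest multiple of 249600 that is ≥ 1990372: ⌈1990372/249600⌉ × 249600 = 8 × 249600 = 1996800.

1996800 minutes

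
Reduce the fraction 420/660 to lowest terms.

7/11

420 = 2^2 × 3 × 5 × 7
660 = 2^2 × 3 × 5 × 11
gcd(420, 660) = 2^2 × 3 × 5 = 60.
Divide numerator and denominator by 60: 420/660 = 7/11.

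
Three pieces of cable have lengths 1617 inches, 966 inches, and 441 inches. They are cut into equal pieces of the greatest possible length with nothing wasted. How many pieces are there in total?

144

Piece length = gcd(1617, 966, 441).
1617 = 3 × 7^2 × 11
966 = 2 × 3 × 7 × 23
441 = 3^2 × 7^2
gcd(1617, 966, 441) = 3 × 7 = 21.
Total pieces = 1617/21 + 966/21 + 441/21 = 77 + 46 + 21 = 144.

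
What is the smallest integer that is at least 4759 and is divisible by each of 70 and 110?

5390

The integer must be a common multiple of 70 and 110, so a multiple of their LCM.
70 = 2 × 5 × 7
110 = 2 × 5 × 11
LCM(70, 110) = 2 × 5 × 7 × 11 = 770.
Smallest multiple of 770 that is ≥ 4759: ⌈4759/770⌉ × 770 = 7 × 770 = 5390.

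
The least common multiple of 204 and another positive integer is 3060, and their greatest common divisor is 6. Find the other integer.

gcd × lcm = product of the two integers, so the other integer is (6 × 3060) / 204 = 90.

90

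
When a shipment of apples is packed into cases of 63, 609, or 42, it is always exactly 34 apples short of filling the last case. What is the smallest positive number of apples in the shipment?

Being 34 short of a full case of size k means N ≡ −34 (mod k), i.e. N + 34 is a multiple of each size.
63 = 3^2 × 7
609 = 3 × 7 × 29
42 = 2 × 3 × 7
LCM(63, 609, 42) = 2 × 3^2 × 7 × 29 = 3654.
Smallest positive N is 3654 − 34 = 3620.

3620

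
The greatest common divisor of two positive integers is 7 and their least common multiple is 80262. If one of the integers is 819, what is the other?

For two integers, gcd × lcm = product, so the other is (7 × 80262) / 819 = 561834 / 819 = 686.

686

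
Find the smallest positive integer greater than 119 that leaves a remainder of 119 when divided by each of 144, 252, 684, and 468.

N − 119 must be a common multiple of 144, 252, 684, and 468.
144 = 2^4 × 3^2
252 = 2^2 × 3^2 × 7
684 = 2^2 × 3^2 × 19
468 = 2^2 × 3^2 × 13
LCM(144, 252, 684, 468) = 2^4 × 3^2 × 7 × 13 × 19 = 248976.
Smallest N > 119 is LCM + 119 = 248976 + 119 = 249095.

249095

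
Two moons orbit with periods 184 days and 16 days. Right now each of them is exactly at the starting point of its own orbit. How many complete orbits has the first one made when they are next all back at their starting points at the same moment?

They are all back at their starting positions together after one LCM of the periods.
184 = 2^3 × 23
16 = 2^4
LCM(184, 16) = 2^4 × 23 = 368.
Orbits for period 184: 368 / 184 = 2.

2 orbits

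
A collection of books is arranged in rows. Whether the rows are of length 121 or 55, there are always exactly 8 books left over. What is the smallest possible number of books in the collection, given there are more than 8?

N − 8 must be a common multiple of 121 and 55.
121 = 11^2
55 = 5 × 11
LCM(121, 55) = 5 × 11^2 = 605.
Smallest N > 8 is LCM + 8 = 605 + 8 = 613.

613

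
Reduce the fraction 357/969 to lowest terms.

357 = 3 × 7 × 17
969 = 3 × 17 × 19
gcd(357, 969) = 3 × 17 = 51.
Divide numerator and denominator by 51: 357/969 = 7/19.

7/19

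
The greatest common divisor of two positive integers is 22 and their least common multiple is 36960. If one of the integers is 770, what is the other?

1056

For two integers, gcd × lcm = product, so the other is (22 × 36960) / 770 = 813120 / 770 = 1056.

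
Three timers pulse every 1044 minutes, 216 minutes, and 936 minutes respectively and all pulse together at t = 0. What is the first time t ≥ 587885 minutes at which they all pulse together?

Joint pulses occur at multiples of LCM(1044, 216, 936).
1044 = 2^2 × 3^2 × 29
216 = 2^3 × 3^3
936 = 2^3 × 3^2 × 13
LCM(1044, 216, 936) = 2^3 × 3^3 × 13 × 29 = 81432.
Smallest multiple of 81432 that is ≥ 587885: ⌈587885/81432⌉ × 81432 = 8 × 81432 = 651456.

651456 minutes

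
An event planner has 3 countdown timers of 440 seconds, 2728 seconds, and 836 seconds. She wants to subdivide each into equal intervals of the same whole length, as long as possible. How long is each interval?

44 seconds

The interval must divide each timer length; the longest such is the gcd.
440 = 2^3 × 5 × 11
2728 = 2^3 × 11 × 31
836 = 2^2 × 11 × 19
gcd(440, 2728, 836) = 2^2 × 11 = 44.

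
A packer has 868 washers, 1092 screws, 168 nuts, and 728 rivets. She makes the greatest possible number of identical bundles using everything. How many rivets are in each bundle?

26

Number of bundles = gcd(868, 1092, 168, 728).
868 = 2^2 × 7 × 31
1092 = 2^2 × 3 × 7 × 13
168 = 2^3 × 3 × 7
728 = 2^3 × 7 × 13
gcd(868, 1092, 168, 728) = 2^2 × 7 = 28.
rivets per bundle = 728 / 28 = 26.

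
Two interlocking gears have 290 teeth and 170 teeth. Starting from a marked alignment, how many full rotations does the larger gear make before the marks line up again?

All finish a whole number of cycles simultaneously at t = LCM of the periods.
290 = 2 × 5 × 29
170 = 2 × 5 × 17
LCM(290, 170) = 2 × 5 × 17 × 29 = 4930.
Rotations for period 290: 4930 / 290 = 17.

17 rotations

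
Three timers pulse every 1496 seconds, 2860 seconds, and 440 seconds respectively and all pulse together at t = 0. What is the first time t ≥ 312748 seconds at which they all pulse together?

Joint pulses occur at multiples of LCM(1496, 2860, 440).
1496 = 2^3 × 11 × 17
2860 = 2^2 × 5 × 11 × 13
440 = 2^3 × 5 × 11
LCM(1496, 2860, 440) = 2^3 × 5 × 11 × 13 × 17 = 97240.
Smallest multiple of 97240 that is ≥ 312748: ⌈312748/97240⌉ × 97240 = 4 × 97240 = 388960.

388960 seconds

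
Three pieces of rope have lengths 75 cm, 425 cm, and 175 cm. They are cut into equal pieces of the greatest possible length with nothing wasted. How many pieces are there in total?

27

Piece length = gcd(75, 425, 175).
75 = 3 × 5^2
425 = 5^2 × 17
175 = 5^2 × 7
gcd(75, 425, 175) = 5^2 = 25.
Total pieces = 75/25 + 425/25 + 175/25 = 3 + 17 + 7 = 27.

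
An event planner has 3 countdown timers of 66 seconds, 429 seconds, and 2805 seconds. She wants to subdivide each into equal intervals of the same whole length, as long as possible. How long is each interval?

The interval must divide each timer length; the longest such is the gcd.
66 = 2 × 3 × 11
429 = 3 × 11 × 13
2805 = 3 × 5 × 11 × 17
gcd(66, 429, 2805) = 3 × 11 = 33.

33 seconds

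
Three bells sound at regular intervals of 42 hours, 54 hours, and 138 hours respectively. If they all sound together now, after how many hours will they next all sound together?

8694 hours

The first simultaneous occurrence is after LCM of the individual periods.
42 = 2 × 3 × 7
54 = 2 × 3^3
138 = 2 × 3 × 23
LCM(42, 54, 138) = 2 × 3^3 × 7 × 23 = 8694.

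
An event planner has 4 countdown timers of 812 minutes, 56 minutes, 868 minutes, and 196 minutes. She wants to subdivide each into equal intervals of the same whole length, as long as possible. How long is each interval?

28 minutes

The interval must divide each timer length; the longest such is the gcd.
812 = 2^2 × 7 × 29
56 = 2^3 × 7
868 = 2^2 × 7 × 31
196 = 2^2 × 7^2
gcd(812, 56, 868, 196) = 2^2 × 7 = 28.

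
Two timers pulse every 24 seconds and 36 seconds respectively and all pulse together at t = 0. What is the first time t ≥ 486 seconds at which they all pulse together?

504 seconds

Joint pulses occur at multiples of LCM(24, 36).
24 = 2^3 × 3
36 = 2^2 × 3^2
LCM(24, 36) = 2^3 × 3^2 = 72.
Smallest multiple of 72 that is ≥ 486: ⌈486/72⌉ × 72 = 7 × 72 = 504.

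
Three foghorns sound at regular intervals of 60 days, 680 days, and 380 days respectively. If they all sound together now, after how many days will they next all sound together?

They coincide at every common multiple of the periods; the first is the LCM.
60 = 2^2 × 3 × 5
680 = 2^3 × 5 × 17
380 = 2^2 × 5 × 19
LCM(60, 680, 380) = 2^3 × 3 × 5 × 17 × 19 = 38760.

38760 days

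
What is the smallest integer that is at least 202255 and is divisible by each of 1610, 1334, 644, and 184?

373520

The integer must be a common multiple of 1610, 1334, 644, and 184, so a multiple of their LCM.
1610 = 2 × 5 × 7 × 23
1334 = 2 × 23 × 29
644 = 2^2 × 7 × 23
184 = 2^3 × 23
LCM(1610, 1334, 644, 184) = 2^3 × 5 × 7 × 23 × 29 = 186760.
Smallest multiple of 186760 that is ≥ 202255: ⌈202255/186760⌉ × 186760 = 2 × 186760 = 373520.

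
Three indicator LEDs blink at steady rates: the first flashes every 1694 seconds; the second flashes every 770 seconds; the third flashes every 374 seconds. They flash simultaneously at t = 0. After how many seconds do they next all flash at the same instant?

143990 seconds

They coincide at every common multiple of the periods; the first is the LCM.
1694 = 2 × 7 × 11^2
770 = 2 × 5 × 7 × 11
374 = 2 × 11 × 17
LCM(1694, 770, 374) = 2 × 5 × 7 × 11^2 × 17 = 143990.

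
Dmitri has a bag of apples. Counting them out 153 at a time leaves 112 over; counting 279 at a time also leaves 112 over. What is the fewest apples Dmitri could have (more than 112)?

N − 112 must be a common multiple of 153 and 279.
153 = 3^2 × 17
279 = 3^2 × 31
LCM(153, 279) = 3^2 × 17 × 31 = 4743.
Smallest N > 112 is LCM + 112 = 4743 + 112 = 4855.

4855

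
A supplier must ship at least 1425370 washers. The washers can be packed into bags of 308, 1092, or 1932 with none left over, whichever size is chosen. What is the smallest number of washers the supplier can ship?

The number of washers must be a common multiple of 308, 1092, and 1932, so a multiple of their LCM.
308 = 2^2 × 7 × 11
1092 = 2^2 × 3 × 7 × 13
1932 = 2^2 × 3 × 7 × 23
LCM(308, 1092, 1932) = 2^2 × 3 × 7 × 11 × 13 × 23 = 276276.
Smallest multiple of 276276 that is ≥ 1425370: ⌈1425370/276276⌉ × 276276 = 6 × 276276 = 1657656.

1657656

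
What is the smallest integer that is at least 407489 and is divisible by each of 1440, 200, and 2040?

The integer must be a common multiple of 1440, 200, and 2040, so a multiple of their LCM.
1440 = 2^5 × 3^2 × 5
200 = 2^3 × 5^2
2040 = 2^3 × 3 × 5 × 17
LCM(1440, 200, 2040) = 2^5 × 3^2 × 5^2 × 17 = 122400.
Smallest multiple of 122400 that is ≥ 407489: ⌈407489/122400⌉ × 122400 = 4 × 122400 = 489600.

489600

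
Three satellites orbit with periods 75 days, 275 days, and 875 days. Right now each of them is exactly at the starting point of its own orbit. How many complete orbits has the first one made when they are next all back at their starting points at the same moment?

The first common completion time is the LCM of the periods.
75 = 3 × 5^2
275 = 5^2 × 11
875 = 5^3 × 7
LCM(75, 275, 875) = 3 × 5^3 × 7 × 11 = 28875.
Orbits for period 75: 28875 / 75 = 385.

385 orbits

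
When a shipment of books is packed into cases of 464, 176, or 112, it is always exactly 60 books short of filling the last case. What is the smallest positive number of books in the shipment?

Being 60 short of a full case of size k means N ≡ −60 (mod k), i.e. N + 60 is a multiple of each size.
464 = 2^4 × 29
176 = 2^4 × 11
112 = 2^4 × 7
LCM(464, 176, 112) = 2^4 × 7 × 11 × 29 = 35728.
Smallest positive N is 35728 − 60 = 35668.

35668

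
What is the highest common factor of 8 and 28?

8 = 2^3
28 = 2^2 × 7
gcd(8, 28) = 2^2 = 4.

4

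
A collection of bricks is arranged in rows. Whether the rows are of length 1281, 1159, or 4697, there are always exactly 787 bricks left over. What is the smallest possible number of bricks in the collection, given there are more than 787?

268516

N − 787 must be a common multiple of 1281, 1159, and 4697.
1281 = 3 × 7 × 61
1159 = 19 × 61
4697 = 7 × 11 × 61
LCM(1281, 1159, 4697) = 3 × 7 × 11 × 19 × 61 = 267729.
Smallest N > 787 is LCM + 787 = 267729 + 787 = 268516.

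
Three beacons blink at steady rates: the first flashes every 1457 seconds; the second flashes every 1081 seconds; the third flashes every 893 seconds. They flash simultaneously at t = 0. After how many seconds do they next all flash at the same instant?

636709 seconds

We need the least common multiple of the intervals.
1457 = 31 × 47
1081 = 23 × 47
893 = 19 × 47
LCM(1457, 1081, 893) = 19 × 23 × 31 × 47 = 636709.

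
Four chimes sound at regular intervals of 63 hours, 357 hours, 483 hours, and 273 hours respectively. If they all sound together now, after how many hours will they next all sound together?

The first simultaneous occurrence is after LCM of the individual periods.
63 = 3^2 × 7
357 = 3 × 7 × 17
483 = 3 × 7 × 23
273 = 3 × 7 × 13
LCM(63, 357, 483, 273) = 3^2 × 7 × 13 × 17 × 23 = 320229.

320229 hours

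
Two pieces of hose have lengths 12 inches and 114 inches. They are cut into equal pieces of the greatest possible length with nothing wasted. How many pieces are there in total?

Piece length = gcd(12, 114).
12 = 2^2 × 3
114 = 2 × 3 × 19
gcd(12, 114) = 2 × 3 = 6.
Total pieces = 12/6 + 114/6 = 2 + 19 = 21.

21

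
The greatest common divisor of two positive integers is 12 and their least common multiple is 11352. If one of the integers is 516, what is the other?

For two integers, gcd × lcm = product, so the other is (12 × 11352) / 516 = 136224 / 516 = 264.

264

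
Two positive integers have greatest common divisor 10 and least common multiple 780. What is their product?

7800

For any two positive integers, gcd × lcm = product = 10 × 780 = 7800.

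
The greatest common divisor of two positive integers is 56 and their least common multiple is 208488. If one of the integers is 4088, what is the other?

For two integers, gcd × lcm = product, so the other is (56 × 208488) / 4088 = 11675328 / 4088 = 2856.

2856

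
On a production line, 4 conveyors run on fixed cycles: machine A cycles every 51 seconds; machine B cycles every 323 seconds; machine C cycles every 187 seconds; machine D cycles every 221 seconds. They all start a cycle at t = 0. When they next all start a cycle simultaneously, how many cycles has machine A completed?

All finish a whole number of cycles simultaneously at t = LCM of the periods.
51 = 3 × 17
323 = 17 × 19
187 = 11 × 17
221 = 13 × 17
LCM(51, 323, 187, 221) = 3 × 11 × 13 × 17 × 19 = 138567.
Cycles for period 51: 138567 / 51 = 2717.

2717 cycles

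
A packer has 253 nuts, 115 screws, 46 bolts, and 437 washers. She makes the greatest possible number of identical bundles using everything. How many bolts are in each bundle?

Number of bundles = gcd(253, 115, 46, 437).
253 = 11 × 23
115 = 5 × 23
46 = 2 × 23
437 = 19 × 23
gcd(253, 115, 46, 437) = 23.
bolts per bundle = 46 / 23 = 2.

2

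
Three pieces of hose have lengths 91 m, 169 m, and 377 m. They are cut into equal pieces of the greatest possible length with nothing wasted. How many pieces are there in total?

Piece length = gcd(91, 169, 377).
91 = 7 × 13
169 = 13^2
377 = 13 × 29
gcd(91, 169, 377) = 13.
Total pieces = 91/13 + 169/13 + 377/13 = 7 + 13 + 29 = 49.

49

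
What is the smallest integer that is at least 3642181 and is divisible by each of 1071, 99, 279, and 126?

3652110

The integer must be a common multiple of 1071, 99, 279, and 126, so a multiple of their LCM.
1071 = 3^2 × 7 × 17
99 = 3^2 × 11
279 = 3^2 × 31
126 = 2 × 3^2 × 7
LCM(1071, 99, 279, 126) = 2 × 3^2 × 7 × 11 × 17 × 31 = 730422.
Smallest multiple of 730422 that is ≥ 3642181: ⌈3642181/730422⌉ × 730422 = 5 × 730422 = 3652110.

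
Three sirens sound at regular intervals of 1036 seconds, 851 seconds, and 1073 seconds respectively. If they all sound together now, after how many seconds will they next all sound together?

They coincide at every common multiple of the periods; the first is the LCM.
1036 = 2^2 × 7 × 37
851 = 23 × 37
1073 = 29 × 37
LCM(1036, 851, 1073) = 2^2 × 7 × 23 × 29 × 37 = 691012.

691012 seconds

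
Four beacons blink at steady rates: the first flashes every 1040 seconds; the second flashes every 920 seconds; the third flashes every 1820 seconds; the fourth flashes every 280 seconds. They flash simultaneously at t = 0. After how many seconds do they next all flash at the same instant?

They coincide at every common multiple of the periods; the first is the LCM.
1040 = 2^4 × 5 × 13
920 = 2^3 × 5 × 23
1820 = 2^2 × 5 × 7 × 13
280 = 2^3 × 5 × 7
LCM(1040, 920, 1820, 280) = 2^4 × 5 × 7 × 13 × 23 = 167440.

167440 seconds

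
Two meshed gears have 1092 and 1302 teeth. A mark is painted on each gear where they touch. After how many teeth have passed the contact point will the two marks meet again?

We need the least common multiple of the intervals.
1092 = 2^2 × 3 × 7 × 13
1302 = 2 × 3 × 7 × 31
LCM(1092, 1302) = 2^2 × 3 × 7 × 13 × 31 = 33852.

33852 teeth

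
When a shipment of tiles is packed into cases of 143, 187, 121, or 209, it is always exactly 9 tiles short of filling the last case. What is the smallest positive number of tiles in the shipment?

508070

Being 9 short of a full case of size k means N ≡ −9 (mod k), i.e. N + 9 is a multiple of each size.
143 = 11 × 13
187 = 11 × 17
121 = 11^2
209 = 11 × 19
LCM(143, 187, 121, 209) = 11^2 × 13 × 17 × 19 = 508079.
Smallest positive N is 508079 − 9 = 508070.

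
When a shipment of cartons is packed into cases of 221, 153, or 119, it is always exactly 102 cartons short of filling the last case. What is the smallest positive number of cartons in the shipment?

Being 102 short of a full case of size k means N ≡ −102 (mod k), i.e. N + 102 is a multiple of each size.
221 = 13 × 17
153 = 3^2 × 17
119 = 7 × 17
LCM(221, 153, 119) = 3^2 × 7 × 13 × 17 = 13923.
Smallest positive N is 13923 − 102 = 13821.

13821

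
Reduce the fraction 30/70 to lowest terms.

30 = 2 × 3 × 5
70 = 2 × 5 × 7
gcd(30, 70) = 2 × 5 = 10.
Divide numerator and denominator by 10: 30/70 = 3/7.

3/7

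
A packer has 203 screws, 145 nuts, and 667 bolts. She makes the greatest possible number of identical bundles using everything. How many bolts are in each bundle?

Number of bundles = gcd(203, 145, 667).
203 = 7 × 29
145 = 5 × 29
667 = 23 × 29
gcd(203, 145, 667) = 29.
bolts per bundle = 667 / 29 = 23.

23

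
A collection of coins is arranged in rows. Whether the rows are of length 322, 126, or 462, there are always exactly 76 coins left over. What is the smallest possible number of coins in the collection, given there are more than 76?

N − 76 must be a common multiple of 322, 126, and 462.
322 = 2 × 7 × 23
126 = 2 × 3^2 × 7
462 = 2 × 3 × 7 × 11
LCM(322, 126, 462) = 2 × 3^2 × 7 × 11 × 23 = 31878.
Smallest N > 76 is LCM + 76 = 31878 + 76 = 31954.

31954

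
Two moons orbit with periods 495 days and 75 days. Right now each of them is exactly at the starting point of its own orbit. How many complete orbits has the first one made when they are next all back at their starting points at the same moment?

The first common completion time is the LCM of the periods.
495 = 3^2 × 5 × 11
75 = 3 × 5^2
LCM(495, 75) = 3^2 × 5^2 × 11 = 2475.
Orbits for period 495: 2475 / 495 = 5.

5 orbits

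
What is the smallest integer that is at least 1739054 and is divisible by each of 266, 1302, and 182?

1929564

The integer must be a common multiple of 266, 1302, and 182, so a multiple of their LCM.
266 = 2 × 7 × 19
1302 = 2 × 3 × 7 × 31
182 = 2 × 7 × 13
LCM(266, 1302, 182) = 2 × 3 × 7 × 13 × 19 × 31 = 321594.
Smallest multiple of 321594 that is ≥ 1739054: ⌈1739054/321594⌉ × 321594 = 6 × 321594 = 1929564.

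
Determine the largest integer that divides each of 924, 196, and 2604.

924 = 2^2 × 3 × 7 × 11
196 = 2^2 × 7^2
2604 = 2^2 × 3 × 7 × 31
gcd(924, 196, 2604) = 2^2 × 7 = 28.

28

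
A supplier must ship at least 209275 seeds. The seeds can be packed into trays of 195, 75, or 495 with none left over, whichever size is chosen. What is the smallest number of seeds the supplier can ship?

The number of seeds must be a common multiple of 195, 75, and 495, so a multiple of their LCM.
195 = 3 × 5 × 13
75 = 3 × 5^2
495 = 3^2 × 5 × 11
LCM(195, 75, 495) = 3^2 × 5^2 × 11 × 13 = 32175.
Smallest multiple of 32175 that is ≥ 209275: ⌈209275/32175⌉ × 32175 = 7 × 32175 = 225225.

225225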